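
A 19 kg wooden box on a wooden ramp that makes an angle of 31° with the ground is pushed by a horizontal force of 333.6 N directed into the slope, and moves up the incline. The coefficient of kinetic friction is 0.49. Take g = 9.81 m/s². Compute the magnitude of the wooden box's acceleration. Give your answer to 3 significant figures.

1.45 m/s²

The horizontal push has components F cos 31° = 333.6 × 0.8572 = 285.962 N up the incline and F sin 31° = 333.6 × 0.5150 = 171.804 N pressing into the surface.
The normal force is therefore N = mg cos 31° + F sin 31° = 159.774 + 171.804 = 331.578 N, and kinetic friction down the slope is μN = 0.49 × 331.578 = 162.473 N.
Along the incline: F cos 31° − mg sin 31° − μN = ma, so 285.962 − 95.991 − 162.473 = 19 a, giving a = 1.4473 m/s².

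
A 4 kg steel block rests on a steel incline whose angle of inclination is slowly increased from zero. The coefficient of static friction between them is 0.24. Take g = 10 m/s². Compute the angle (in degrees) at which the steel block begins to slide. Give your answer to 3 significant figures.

At the threshold of sliding, static friction is at its maximum μ_s N and exactly balances the weight component along the incline: mg sin θ = μ_s mg cos θ.
Hence tan θ = μ_s = 0.24, so θ = arctan(0.24) = 13.4957°.

13.5°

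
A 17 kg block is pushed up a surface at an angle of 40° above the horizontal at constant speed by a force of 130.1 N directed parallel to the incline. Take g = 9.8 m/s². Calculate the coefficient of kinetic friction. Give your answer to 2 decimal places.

0.18

At constant speed ΣF = 0 along the incline. The applied 130.1 N acts up the slope; the weight component mg sin 40° = 107.088 N and kinetic friction μN both act down the slope.
So 130.1 = 107.088 + μ × 127.623, giving μ = (130.1 − 107.088) / 127.623 = 0.1803.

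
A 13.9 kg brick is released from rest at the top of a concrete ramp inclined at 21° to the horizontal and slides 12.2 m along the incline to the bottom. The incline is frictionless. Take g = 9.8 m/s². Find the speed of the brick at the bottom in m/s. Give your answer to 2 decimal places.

The weight component along the incline is mg sin 21° = 48.817 N and the normal force is N = mg cos 21° = 127.172 N.
With no friction, a = g sin 21° = 3.5120 m/s².
Starting from rest over a distance of 12.2 m, v² = 2aL = 2 × 3.5120 × 12.2 = 85.6928, so v = 9.2570 m/s.

9.26 m/s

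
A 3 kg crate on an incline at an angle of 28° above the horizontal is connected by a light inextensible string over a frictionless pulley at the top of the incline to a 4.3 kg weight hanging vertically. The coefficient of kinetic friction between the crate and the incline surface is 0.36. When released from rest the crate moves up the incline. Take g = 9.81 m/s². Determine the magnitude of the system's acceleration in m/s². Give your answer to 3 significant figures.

For the crate on the incline: the weight component along the slope is m₁g sin 28° = 3 × 9.81 × 0.4695 = 13.817 N and the normal force is N = m₁g cos 28° = 25.985 N.
Kinetic friction opposes the crate's motion up the incline: f = μN = 0.36 × 25.985 = 9.355 N acting down the slope.
Newton's second law for the crate (up-slope positive): T − 13.817 − 9.355 = 3 a. For the hanging weight (downward positive): 4.3 × 9.81 − T = 4.3 a.
Adding the two equations eliminates T: 19.011 = 7.3 a, so a = 2.6042 m/s².

2.60 m/s²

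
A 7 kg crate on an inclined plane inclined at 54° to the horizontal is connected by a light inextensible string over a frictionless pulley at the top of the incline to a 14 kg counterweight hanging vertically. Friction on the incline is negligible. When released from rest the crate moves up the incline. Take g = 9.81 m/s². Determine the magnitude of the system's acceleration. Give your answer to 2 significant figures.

3.9 m/s²

For the crate on the incline: the weight component along the slope is m₁g sin 54° = 7 × 9.81 × 0.8090 = 55.554 N and the normal force is N = m₁g cos 54° = 40.363 N.
Newton's second law for the crate (up-slope positive): T − 55.554 = 7 a. For the hanging counterweight (downward positive): 14 × 9.81 − T = 14 a.
Adding the two equations eliminates T: 81.786 = 21 a, so a = 3.8946 m/s².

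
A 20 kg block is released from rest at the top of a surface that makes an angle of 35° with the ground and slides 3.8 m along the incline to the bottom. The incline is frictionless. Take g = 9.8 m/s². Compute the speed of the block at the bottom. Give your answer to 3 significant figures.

The weight component along the incline is mg sin 35° = 112.421 N and the normal force is N = mg cos 35° = 160.554 N.
With no friction, a = g sin 35° = 5.6210 m/s².
Starting from rest over a distance of 3.8 m, v² = 2aL = 2 × 5.6210 × 3.8 = 42.7196, so v = 6.5360 m/s.

6.54 m/s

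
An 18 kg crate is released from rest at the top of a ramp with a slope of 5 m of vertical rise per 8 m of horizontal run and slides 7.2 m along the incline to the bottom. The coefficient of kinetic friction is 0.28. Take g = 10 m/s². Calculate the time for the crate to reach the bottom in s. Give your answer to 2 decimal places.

The weight component along the incline is mg sin 32.01° = 95.400 N and the normal force is N = mg cos 32.01° = 152.640 N.
Friction up the slope is f = μN = 0.28 × 152.640 = 42.739 N, so the net downslope force is 95.400 − 42.739 = 52.661 N and a = 52.661 / 18 = 2.9256 m/s².
Starting from rest, L = ½at², so t = √(2L/a) = √(2 × 7.2 / 2.9256) = 2.2186 s.

2.22 s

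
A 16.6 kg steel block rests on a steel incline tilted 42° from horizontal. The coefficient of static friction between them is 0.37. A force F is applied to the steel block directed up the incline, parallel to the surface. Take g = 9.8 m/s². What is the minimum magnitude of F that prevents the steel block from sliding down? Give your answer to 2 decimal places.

The normal force is N = mg cos 42° = 120.895 N. With F at its minimum the steel block is on the verge of sliding down, so static friction is at its maximum μ_s N = 0.37 × 120.895 = 44.731 N and acts up the slope.
Equilibrium along the incline: F + μ_s N = mg sin 42°, so F = 108.854 − 44.731 = 64.123 N.

64.12 N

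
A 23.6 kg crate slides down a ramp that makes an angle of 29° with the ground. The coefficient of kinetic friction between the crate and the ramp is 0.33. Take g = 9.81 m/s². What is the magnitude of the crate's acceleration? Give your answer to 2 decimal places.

Resolving the weight along the incline: the component pulling the crate down the slope is mg sin 29° = 23.6 × 9.81 × 0.4848 = 112.239 N, and the normal force is N = mg cos 29° = 23.6 × 9.81 × 0.8746 = 202.484 N.
Kinetic friction acts up the slope with magnitude f = μN = 0.33 × 202.484 = 66.820 N.
Net force along the incline is 112.239 − 66.820 = 45.419 N, so a = 45.419 / 23.6 = 1.9245 m/s².

1.92 m/s²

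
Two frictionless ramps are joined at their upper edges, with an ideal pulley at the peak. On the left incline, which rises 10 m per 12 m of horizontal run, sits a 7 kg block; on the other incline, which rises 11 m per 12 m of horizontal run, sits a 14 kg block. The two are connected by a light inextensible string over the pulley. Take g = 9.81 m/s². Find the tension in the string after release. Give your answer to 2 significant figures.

Resolve each weight along its own incline: the 7 kg mass has component 7 × 9.81 × sin 39.81° = 43.961 N down its slope, and the 14 kg mass has 14 × 9.81 × sin 42.51° = 92.804 N down its slope.
The 14 kg side's 92.804 N exceeds the other side's 43.961 N, so that mass slides down and the 7 kg mass slides up. Taking that direction as positive, Newton's second law for the whole system gives 92.804 − 43.961 = (7 + 14) a, so a = 48.843 / 21 = 2.3259 m/s².
For the 7 kg mass (up-slope positive): T − 43.961 = 7 × 2.3259, so T = 60.242 N.

60 N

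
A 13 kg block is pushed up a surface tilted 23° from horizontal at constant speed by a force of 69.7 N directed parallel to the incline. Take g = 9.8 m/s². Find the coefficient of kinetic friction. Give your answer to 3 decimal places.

0.170

At constant speed ΣF = 0 along the incline. The applied 69.7 N acts up the slope; the weight component mg sin 23° = 49.779 N and kinetic friction μN both act down the slope.
So 69.7 = 49.779 + μ × 117.272, giving μ = (69.7 − 49.779) / 117.272 = 0.1699.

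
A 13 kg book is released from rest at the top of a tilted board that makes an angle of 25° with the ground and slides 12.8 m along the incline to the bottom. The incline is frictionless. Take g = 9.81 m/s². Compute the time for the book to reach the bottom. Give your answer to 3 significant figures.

The weight component along the incline is mg sin 25° = 53.897 N and the normal force is N = mg cos 25° = 115.581 N.
With no friction, a = g sin 25° = 4.1459 m/s².
Starting from rest, L = ½at², so t = √(2L/a) = √(2 × 12.8 / 4.1459) = 2.4849 s.

2.48 s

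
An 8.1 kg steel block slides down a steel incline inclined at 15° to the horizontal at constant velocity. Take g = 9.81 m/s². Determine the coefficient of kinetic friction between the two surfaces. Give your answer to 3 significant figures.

At constant velocity the net force along the incline is zero: mg sin 15° = μ mg cos 15°.
So μ = tan 15° = 0.2588 / 0.9659 = 0.2679.

0.268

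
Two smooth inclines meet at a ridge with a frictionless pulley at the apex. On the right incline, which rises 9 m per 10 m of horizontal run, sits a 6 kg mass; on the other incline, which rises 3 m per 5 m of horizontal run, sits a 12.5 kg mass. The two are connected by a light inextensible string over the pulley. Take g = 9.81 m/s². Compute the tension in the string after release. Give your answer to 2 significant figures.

Resolve each weight along its own incline: the 6 kg mass has component 6 × 9.81 × sin 41.99° = 39.375 N down its slope, and the 12.5 kg mass has 12.5 × 9.81 × sin 30.96° = 63.090 N down its slope.
The 12.5 kg side's 63.090 N exceeds the other side's 39.375 N, so that mass slides down and the 6 kg mass slides up. Taking that direction as positive, Newton's second law for the whole system gives 63.090 − 39.375 = (6 + 12.5) a, so a = 23.715 / 18.5 = 1.2819 m/s².
For the 6 kg mass (up-slope positive): T − 39.375 = 6 × 1.2819, so T = 47.066 N.

47 N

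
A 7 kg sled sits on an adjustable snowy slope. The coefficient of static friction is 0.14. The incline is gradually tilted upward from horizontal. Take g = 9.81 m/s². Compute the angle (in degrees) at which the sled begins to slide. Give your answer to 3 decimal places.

7.970°

At the threshold of sliding, static friction is at its maximum μ_s N and exactly balances the weight component along the incline: mg sin θ = μ_s mg cos θ.
Hence tan θ = μ_s = 0.14, so θ = arctan(0.14) = 7.9696°.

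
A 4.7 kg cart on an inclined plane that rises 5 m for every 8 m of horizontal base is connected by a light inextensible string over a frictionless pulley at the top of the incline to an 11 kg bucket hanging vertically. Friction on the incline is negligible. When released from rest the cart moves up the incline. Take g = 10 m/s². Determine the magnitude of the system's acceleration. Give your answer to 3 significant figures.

For the cart on the incline: the weight component along the slope is m₁g sin 32.01° = 4.7 × 10 × 0.5300 = 24.910 N and the normal force is N = m₁g cos 32.01° = 39.856 N.
Newton's second law for the cart (up-slope positive): T − 24.910 = 4.7 a. For the hanging bucket (downward positive): 11 × 10 − T = 11 a.
Adding the two equations eliminates T: 85.090 = 15.7 a, so a = 5.4197 m/s².

5.42 m/s²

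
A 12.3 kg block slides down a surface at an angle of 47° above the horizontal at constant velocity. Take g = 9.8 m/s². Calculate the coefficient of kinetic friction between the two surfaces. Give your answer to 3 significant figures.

1.07

At constant velocity the net force along the incline is zero: mg sin 47° = μ mg cos 47°.
So μ = tan 47° = 0.7314 / 0.6820 = 1.0724.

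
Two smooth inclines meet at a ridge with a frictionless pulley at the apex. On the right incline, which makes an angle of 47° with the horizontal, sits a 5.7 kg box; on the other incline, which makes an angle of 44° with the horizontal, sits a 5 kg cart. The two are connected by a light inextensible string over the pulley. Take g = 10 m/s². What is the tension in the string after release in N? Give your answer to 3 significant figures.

38.0 N

Resolve each weight along its own incline: the 5.7 kg mass has component 5.7 × 10 × sin 47° = 41.687 N down its slope, and the 5 kg mass has 5 × 10 × sin 44° = 34.733 N down its slope.
The 5.7 kg side's 41.687 N exceeds the other side's 34.733 N, so that mass slides down and the 5 kg mass slides up. Taking that direction as positive, Newton's second law for the whole system gives 41.687 − 34.733 = (5.7 + 5) a, so a = 6.954 / 10.7 = 0.6499 m/s².
For the 5 kg mass (up-slope positive): T − 34.733 = 5 × 0.6499, so T = 37.982 N.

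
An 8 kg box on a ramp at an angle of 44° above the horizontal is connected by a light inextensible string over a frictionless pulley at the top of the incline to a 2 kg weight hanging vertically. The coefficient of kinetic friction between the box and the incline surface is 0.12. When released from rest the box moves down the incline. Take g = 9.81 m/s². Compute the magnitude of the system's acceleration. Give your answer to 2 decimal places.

2.81 m/s²

For the box on the incline: the weight component along the slope is m₁g sin 44° = 8 × 9.81 × 0.6947 = 54.520 N and the normal force is N = m₁g cos 44° = 56.454 N.
Kinetic friction opposes the box's motion down the incline: f = μN = 0.12 × 56.454 = 6.774 N acting up the slope.
Newton's second law for the box (down-slope positive): 54.520 − 6.774 − T = 8 a. For the hanging weight (upward positive): T − 2 × 9.81 = 2 a.
Adding the two equations eliminates T: 28.126 = 10 a, so a = 2.8126 m/s².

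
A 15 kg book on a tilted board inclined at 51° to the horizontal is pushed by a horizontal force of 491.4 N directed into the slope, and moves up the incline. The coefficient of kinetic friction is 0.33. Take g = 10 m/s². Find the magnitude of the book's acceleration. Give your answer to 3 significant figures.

2.37 m/s²

The horizontal push has components F cos 51° = 491.4 × 0.6293 = 309.238 N up the incline and F sin 51° = 491.4 × 0.7771 = 381.867 N pressing into the surface.
The normal force is therefore N = mg cos 51° + F sin 51° = 94.395 + 381.867 = 476.262 N, and kinetic friction down the slope is μN = 0.33 × 476.262 = 157.166 N.
Along the incline: F cos 51° − mg sin 51° − μN = ma, so 309.238 − 116.565 − 157.166 = 15 a, giving a = 2.3671 m/s².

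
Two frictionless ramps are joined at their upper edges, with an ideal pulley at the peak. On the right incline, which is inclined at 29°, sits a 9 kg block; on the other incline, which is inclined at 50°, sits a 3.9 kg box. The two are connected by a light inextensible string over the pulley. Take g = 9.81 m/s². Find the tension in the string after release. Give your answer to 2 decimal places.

33.39 N

Resolve each weight along its own incline: the 9 kg mass has component 9 × 9.81 × sin 29° = 42.804 N down its slope, and the 3.9 kg mass has 3.9 × 9.81 × sin 50° = 29.308 N down its slope.
The 9 kg side's 42.804 N exceeds the other side's 29.308 N, so that mass slides down and the 3.9 kg mass slides up. Taking that direction as positive, Newton's second law for the whole system gives 42.804 − 29.308 = (9 + 3.9) a, so a = 13.496 / 12.9 = 1.0462 m/s².
For the 3.9 kg mass (up-slope positive): T − 29.308 = 3.9 × 1.0462, so T = 33.388 N.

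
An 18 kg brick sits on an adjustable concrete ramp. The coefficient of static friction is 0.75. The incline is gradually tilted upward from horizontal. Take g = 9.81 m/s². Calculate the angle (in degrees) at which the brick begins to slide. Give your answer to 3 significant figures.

36.9°

At the threshold of sliding, static friction is at its maximum μ_s N and exactly balances the weight component along the incline: mg sin θ = μ_s mg cos θ.
Hence tan θ = μ_s = 0.75, so θ = arctan(0.75) = 36.8699°.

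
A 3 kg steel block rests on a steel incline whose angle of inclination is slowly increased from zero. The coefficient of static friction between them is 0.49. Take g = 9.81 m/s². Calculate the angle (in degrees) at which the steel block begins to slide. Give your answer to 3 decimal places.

At the threshold of sliding, static friction is at its maximum μ_s N and exactly balances the weight component along the incline: mg sin θ = μ_s mg cos θ.
Hence tan θ = μ_s = 0.49, so θ = arctan(0.49) = 26.1049°.

26.105°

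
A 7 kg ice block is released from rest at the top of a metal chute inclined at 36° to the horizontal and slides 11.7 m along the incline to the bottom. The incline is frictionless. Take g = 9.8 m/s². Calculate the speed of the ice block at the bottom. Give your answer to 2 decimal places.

The weight component along the incline is mg sin 36° = 40.322 N and the normal force is N = mg cos 36° = 55.499 N.
With no friction, a = g sin 36° = 5.7603 m/s².
Starting from rest over a distance of 11.7 m, v² = 2aL = 2 × 5.7603 × 11.7 = 134.7910, so v = 11.6100 m/s.

11.61 m/s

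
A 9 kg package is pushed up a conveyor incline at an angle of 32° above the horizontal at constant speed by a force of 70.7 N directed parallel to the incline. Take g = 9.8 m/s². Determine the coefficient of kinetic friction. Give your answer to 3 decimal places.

0.320

At constant speed ΣF = 0 along the incline. The applied 70.7 N acts up the slope; the weight component mg sin 32° = 46.739 N and kinetic friction μN both act down the slope.
So 70.7 = 46.739 + μ × 74.798, giving μ = (70.7 − 46.739) / 74.798 = 0.3203.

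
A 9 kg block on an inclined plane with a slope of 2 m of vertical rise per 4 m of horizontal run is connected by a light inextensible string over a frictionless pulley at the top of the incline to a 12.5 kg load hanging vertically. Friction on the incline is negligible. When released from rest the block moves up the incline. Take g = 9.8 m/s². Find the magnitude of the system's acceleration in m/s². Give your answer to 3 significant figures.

For the block on the incline: the weight component along the slope is m₁g sin 26.57° = 9 × 9.8 × 0.4472 = 39.443 N and the normal force is N = m₁g cos 26.57° = 78.888 N.
Newton's second law for the block (up-slope positive): T − 39.443 = 9 a. For the hanging load (downward positive): 12.5 × 9.8 − T = 12.5 a.
Adding the two equations eliminates T: 83.057 = 21.5 a, so a = 3.8631 m/s².

3.86 m/s²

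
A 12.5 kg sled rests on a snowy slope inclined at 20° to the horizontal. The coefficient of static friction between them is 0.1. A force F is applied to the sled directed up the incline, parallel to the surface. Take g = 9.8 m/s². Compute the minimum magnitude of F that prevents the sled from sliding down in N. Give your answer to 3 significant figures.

The normal force is N = mg cos 20° = 115.112 N. With F at its minimum the sled is on the verge of sliding down, so static friction is at its maximum μ_s N = 0.1 × 115.112 = 11.511 N and acts up the slope.
Equilibrium along the incline: F + μ_s N = mg sin 20°, so F = 41.897 − 11.511 = 30.386 N.

30.4 N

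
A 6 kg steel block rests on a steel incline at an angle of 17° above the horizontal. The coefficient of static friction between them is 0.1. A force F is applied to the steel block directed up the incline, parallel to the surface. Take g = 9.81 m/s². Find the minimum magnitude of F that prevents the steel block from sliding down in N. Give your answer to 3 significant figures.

The normal force is N = mg cos 17° = 56.288 N. With F at its minimum the steel block is on the verge of sliding down, so static friction is at its maximum μ_s N = 0.1 × 56.288 = 5.629 N and acts up the slope.
Equilibrium along the incline: F + μ_s N = mg sin 17°, so F = 17.209 − 5.629 = 11.580 N.

11.6 N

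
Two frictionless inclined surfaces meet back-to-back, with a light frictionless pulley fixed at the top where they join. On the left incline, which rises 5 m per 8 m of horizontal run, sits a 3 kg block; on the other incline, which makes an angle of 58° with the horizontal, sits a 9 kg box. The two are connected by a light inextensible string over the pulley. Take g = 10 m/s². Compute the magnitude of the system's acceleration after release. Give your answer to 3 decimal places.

5.035 m/s²

Resolve each weight along its own incline: the 3 kg mass has component 3 × 10 × sin 32.01° = 15.900 N down its slope, and the 9 kg mass has 9 × 10 × sin 58° = 76.324 N down its slope.
The 9 kg side's 76.324 N exceeds the other side's 15.900 N, so that mass slides down and the 3 kg mass slides up. Taking that direction as positive, Newton's second law for the whole system gives 76.324 − 15.900 = (3 + 9) a, so a = 60.424 / 12 = 5.0353 m/s².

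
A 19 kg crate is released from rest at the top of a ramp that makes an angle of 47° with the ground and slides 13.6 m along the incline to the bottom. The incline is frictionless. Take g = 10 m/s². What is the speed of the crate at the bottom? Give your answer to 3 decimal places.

The weight component along the incline is mg sin 47° = 138.957 N and the normal force is N = mg cos 47° = 129.580 N.
With no friction, a = g sin 47° = 7.3135 m/s².
Starting from rest over a distance of 13.6 m, v² = 2aL = 2 × 7.3135 × 13.6 = 198.9272, so v = 14.1042 m/s.

14.104 m/s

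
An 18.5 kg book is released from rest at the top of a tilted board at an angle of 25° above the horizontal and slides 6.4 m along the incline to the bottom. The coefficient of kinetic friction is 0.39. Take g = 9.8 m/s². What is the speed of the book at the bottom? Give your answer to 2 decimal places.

The weight component along the incline is mg sin 25° = 76.621 N and the normal force is N = mg cos 25° = 164.314 N.
Friction up the slope is f = μN = 0.39 × 164.314 = 64.082 N, so the net downslope force is 76.621 − 64.082 = 12.539 N and a = 12.539 / 18.5 = 0.6778 m/s².
Starting from rest over a distance of 6.4 m, v² = 2aL = 2 × 0.6778 × 6.4 = 8.6758, so v = 2.9455 m/s.

2.95 m/s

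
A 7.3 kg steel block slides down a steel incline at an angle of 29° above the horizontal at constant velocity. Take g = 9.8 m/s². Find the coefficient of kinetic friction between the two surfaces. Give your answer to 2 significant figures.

0.55

At constant velocity the net force along the incline is zero: mg sin 29° = μ mg cos 29°.
So μ = tan 29° = 0.4848 / 0.8746 = 0.5543.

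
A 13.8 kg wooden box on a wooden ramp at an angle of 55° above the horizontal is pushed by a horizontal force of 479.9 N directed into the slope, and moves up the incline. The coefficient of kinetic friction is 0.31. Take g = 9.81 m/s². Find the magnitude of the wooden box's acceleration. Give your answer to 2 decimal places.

The horizontal push has components F cos 55° = 479.9 × 0.5736 = 275.271 N up the incline and F sin 55° = 479.9 × 0.8192 = 393.134 N pressing into the surface.
The normal force is therefore N = mg cos 55° + F sin 55° = 77.653 + 393.134 = 470.787 N, and kinetic friction down the slope is μN = 0.31 × 470.787 = 145.944 N.
Along the incline: F cos 55° − mg sin 55° − μN = ma, so 275.271 − 110.902 − 145.944 = 13.8 a, giving a = 1.3351 m/s².

1.34 m/s²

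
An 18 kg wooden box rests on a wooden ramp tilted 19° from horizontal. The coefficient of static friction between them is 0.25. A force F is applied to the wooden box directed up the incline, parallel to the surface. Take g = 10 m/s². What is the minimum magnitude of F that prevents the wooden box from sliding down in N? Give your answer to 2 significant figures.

The normal force is N = mg cos 19° = 170.193 N. With F at its minimum the wooden box is on the verge of sliding down, so static friction is at its maximum μ_s N = 0.25 × 170.193 = 42.548 N and acts up the slope.
Equilibrium along the incline: F + μ_s N = mg sin 19°, so F = 58.602 − 42.548 = 16.054 N.

16 N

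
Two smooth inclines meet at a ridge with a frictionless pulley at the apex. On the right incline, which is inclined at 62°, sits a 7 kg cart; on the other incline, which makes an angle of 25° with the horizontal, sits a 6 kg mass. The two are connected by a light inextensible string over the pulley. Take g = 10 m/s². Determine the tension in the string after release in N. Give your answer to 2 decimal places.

Resolve each weight along its own incline: the 7 kg mass has component 7 × 10 × sin 62° = 61.806 N down its slope, and the 6 kg mass has 6 × 10 × sin 25° = 25.357 N down its slope.
The 7 kg side's 61.806 N exceeds the other side's 25.357 N, so that mass slides down and the 6 kg mass slides up. Taking that direction as positive, Newton's second law for the whole system gives 61.806 − 25.357 = (7 + 6) a, so a = 36.449 / 13 = 2.8038 m/s².
For the 6 kg mass (up-slope positive): T − 25.357 = 6 × 2.8038, so T = 42.180 N.

42.18 N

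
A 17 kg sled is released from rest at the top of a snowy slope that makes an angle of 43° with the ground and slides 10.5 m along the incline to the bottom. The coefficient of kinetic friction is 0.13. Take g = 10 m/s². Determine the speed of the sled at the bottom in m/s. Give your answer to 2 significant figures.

The weight component along the incline is mg sin 43° = 115.940 N and the normal force is N = mg cos 43° = 124.330 N.
Friction up the slope is f = μN = 0.13 × 124.330 = 16.163 N, so the net downslope force is 115.940 − 16.163 = 99.777 N and a = 99.777 / 17 = 5.8692 m/s².
Starting from rest over a distance of 10.5 m, v² = 2aL = 2 × 5.8692 × 10.5 = 123.2532, so v = 11.1019 m/s.

11 m/s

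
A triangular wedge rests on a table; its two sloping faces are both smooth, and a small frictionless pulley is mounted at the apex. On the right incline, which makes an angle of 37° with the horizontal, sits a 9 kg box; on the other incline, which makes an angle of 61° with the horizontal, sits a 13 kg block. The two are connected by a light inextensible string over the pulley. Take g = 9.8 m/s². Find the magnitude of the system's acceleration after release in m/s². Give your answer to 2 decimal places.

Resolve each weight along its own incline: the 9 kg mass has component 9 × 9.8 × sin 37° = 53.080 N down its slope, and the 13 kg mass has 13 × 9.8 × sin 61° = 111.427 N down its slope.
The 13 kg side's 111.427 N exceeds the other side's 53.080 N, so that mass slides down and the 9 kg mass slides up. Taking that direction as positive, Newton's second law for the whole system gives 111.427 − 53.080 = (9 + 13) a, so a = 58.347 / 22 = 2.6521 m/s².

2.65 m/s²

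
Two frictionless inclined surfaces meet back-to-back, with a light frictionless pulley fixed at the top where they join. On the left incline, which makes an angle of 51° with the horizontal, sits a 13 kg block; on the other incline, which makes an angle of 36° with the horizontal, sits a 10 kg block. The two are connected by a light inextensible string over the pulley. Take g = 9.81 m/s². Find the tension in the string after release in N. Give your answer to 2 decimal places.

75.68 N

Resolve each weight along its own incline: the 13 kg mass has component 13 × 9.81 × sin 51° = 99.109 N down its slope, and the 10 kg mass has 10 × 9.81 × sin 36° = 57.662 N down its slope.
The 13 kg side's 99.109 N exceeds the other side's 57.662 N, so that mass slides down and the 10 kg mass slides up. Taking that direction as positive, Newton's second law for the whole system gives 99.109 − 57.662 = (13 + 10) a, so a = 41.447 / 23 = 1.8020 m/s².
For the 10 kg mass (up-slope positive): T − 57.662 = 10 × 1.8020, so T = 75.682 N.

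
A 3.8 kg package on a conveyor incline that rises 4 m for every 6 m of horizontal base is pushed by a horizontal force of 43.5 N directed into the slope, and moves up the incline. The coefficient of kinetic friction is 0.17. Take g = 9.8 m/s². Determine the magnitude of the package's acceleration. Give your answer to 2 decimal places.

1.62 m/s²

The horizontal push has components F cos 33.69° = 43.5 × 0.8321 = 36.196 N up the incline and F sin 33.69° = 43.5 × 0.5547 = 24.129 N pressing into the surface.
The normal force is therefore N = mg cos 33.69° + F sin 33.69° = 30.987 + 24.129 = 55.116 N, and kinetic friction down the slope is μN = 0.17 × 55.116 = 9.370 N.
Along the incline: F cos 33.69° − mg sin 33.69° − μN = ma, so 36.196 − 20.657 − 9.370 = 3.8 a, giving a = 1.6234 m/s².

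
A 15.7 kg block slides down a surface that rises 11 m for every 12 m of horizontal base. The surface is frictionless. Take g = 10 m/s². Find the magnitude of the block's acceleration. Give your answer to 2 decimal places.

Resolving the weight along the incline: the component pulling the block down the slope is mg sin 42.51° = 15.7 × 10 × 0.6757 = 106.085 N, and the normal force is N = mg cos 42.51° = 15.7 × 10 × 0.7372 = 115.740 N.
With no friction the net force along the incline is 106.085 N, so a = g sin 42.51° = 106.085 / 15.7 = 6.7570 m/s².

6.76 m/s²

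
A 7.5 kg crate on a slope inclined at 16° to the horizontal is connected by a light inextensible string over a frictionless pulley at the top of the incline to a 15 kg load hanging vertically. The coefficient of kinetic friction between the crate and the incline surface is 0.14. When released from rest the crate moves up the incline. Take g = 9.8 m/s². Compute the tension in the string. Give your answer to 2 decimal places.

For the crate on the incline: the weight component along the slope is m₁g sin 16° = 7.5 × 9.8 × 0.2756 = 20.257 N and the normal force is N = m₁g cos 16° = 70.653 N.
Kinetic friction opposes the crate's motion up the incline: f = μN = 0.14 × 70.653 = 9.891 N acting down the slope.
Newton's second law for the crate (up-slope positive): T − 20.257 − 9.891 = 7.5 a. For the hanging load (downward positive): 15 × 9.8 − T = 15 a.
Adding the two equations eliminates T: 116.852 = 22.5 a, so a = 5.1934 m/s².
Then from the hanging load's equation, T = 15 × (9.8 − 5.1934) = 69.099 N.

69.10 N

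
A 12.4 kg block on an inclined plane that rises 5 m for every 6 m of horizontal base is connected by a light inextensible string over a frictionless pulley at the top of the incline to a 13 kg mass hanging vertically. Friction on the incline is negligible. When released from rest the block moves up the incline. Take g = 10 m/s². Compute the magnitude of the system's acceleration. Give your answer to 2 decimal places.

For the block on the incline: the weight component along the slope is m₁g sin 39.81° = 12.4 × 10 × 0.6402 = 79.385 N and the normal force is N = m₁g cos 39.81° = 95.259 N.
Newton's second law for the block (up-slope positive): T − 79.385 = 12.4 a. For the hanging mass (downward positive): 13 × 10 − T = 13 a.
Adding the two equations eliminates T: 50.615 = 25.4 a, so a = 1.9927 m/s².

1.99 m/s²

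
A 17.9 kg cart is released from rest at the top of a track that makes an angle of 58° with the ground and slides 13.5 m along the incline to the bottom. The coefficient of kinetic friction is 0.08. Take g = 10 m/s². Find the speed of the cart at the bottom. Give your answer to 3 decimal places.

14.749 m/s

The weight component along the incline is mg sin 58° = 151.801 N and the normal force is N = mg cos 58° = 94.856 N.
Friction up the slope is f = μN = 0.08 × 94.856 = 7.588 N, so the net downslope force is 151.801 − 7.588 = 144.213 N and a = 144.213 / 17.9 = 8.0566 m/s².
Starting from rest over a distance of 13.5 m, v² = 2aL = 2 × 8.0566 × 13.5 = 217.5282, so v = 14.7488 m/s.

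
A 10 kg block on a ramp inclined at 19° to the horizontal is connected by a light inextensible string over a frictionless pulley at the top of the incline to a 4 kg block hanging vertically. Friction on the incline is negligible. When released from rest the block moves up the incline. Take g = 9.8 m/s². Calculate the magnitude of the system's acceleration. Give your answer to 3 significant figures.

0.521 m/s²

For the block on the incline: the weight component along the slope is m₁g sin 19° = 10 × 9.8 × 0.3256 = 31.909 N and the normal force is N = m₁g cos 19° = 92.661 N.
Newton's second law for the block (up-slope positive): T − 31.909 = 10 a. For the hanging block (downward positive): 4 × 9.8 − T = 4 a.
Adding the two equations eliminates T: 7.291 = 14 a, so a = 0.5208 m/s².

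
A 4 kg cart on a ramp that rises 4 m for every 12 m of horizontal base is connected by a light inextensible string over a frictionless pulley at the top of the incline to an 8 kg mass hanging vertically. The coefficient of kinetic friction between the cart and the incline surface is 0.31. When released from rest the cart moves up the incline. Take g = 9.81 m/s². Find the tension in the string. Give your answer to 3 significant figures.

For the cart on the incline: the weight component along the slope is m₁g sin 18.43° = 4 × 9.81 × 0.3162 = 12.408 N and the normal force is N = m₁g cos 18.43° = 37.226 N.
Kinetic friction opposes the cart's motion up the incline: f = μN = 0.31 × 37.226 = 11.540 N acting down the slope.
Newton's second law for the cart (up-slope positive): T − 12.408 − 11.540 = 4 a. For the hanging mass (downward positive): 8 × 9.81 − T = 8 a.
Adding the two equations eliminates T: 54.532 = 12 a, so a = 4.5443 m/s².
Then from the hanging mass's equation, T = 8 × (9.81 − 4.5443) = 42.126 N.

42.1 N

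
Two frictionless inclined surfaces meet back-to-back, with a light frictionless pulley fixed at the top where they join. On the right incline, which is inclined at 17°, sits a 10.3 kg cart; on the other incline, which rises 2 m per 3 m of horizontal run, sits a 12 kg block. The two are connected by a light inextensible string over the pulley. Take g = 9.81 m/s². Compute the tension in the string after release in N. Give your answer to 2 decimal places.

Resolve each weight along its own incline: the 10.3 kg mass has component 10.3 × 9.81 × sin 17° = 29.542 N down its slope, and the 12 kg mass has 12 × 9.81 × sin 33.69° = 65.299 N down its slope.
The 12 kg side's 65.299 N exceeds the other side's 29.542 N, so that mass slides down and the 10.3 kg mass slides up. Taking that direction as positive, Newton's second law for the whole system gives 65.299 − 29.542 = (10.3 + 12) a, so a = 35.757 / 22.3 = 1.6035 m/s².
For the 10.3 kg mass (up-slope positive): T − 29.542 = 10.3 × 1.6035, so T = 46.058 N.

46.06 N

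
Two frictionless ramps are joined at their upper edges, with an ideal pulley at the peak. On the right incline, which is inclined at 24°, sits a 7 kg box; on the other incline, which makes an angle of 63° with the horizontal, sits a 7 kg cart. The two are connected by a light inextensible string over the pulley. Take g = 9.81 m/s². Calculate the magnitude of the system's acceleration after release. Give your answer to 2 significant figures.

Resolve each weight along its own incline: the 7 kg mass has component 7 × 9.81 × sin 24° = 27.931 N down its slope, and the 7 kg mass has 7 × 9.81 × sin 63° = 61.185 N down its slope.
The 7 kg side's 61.185 N exceeds the other side's 27.931 N, so that mass slides down and the 7 kg mass slides up. Taking that direction as positive, Newton's second law for the whole system gives 61.185 − 27.931 = (7 + 7) a, so a = 33.254 / 14 = 2.3753 m/s².

2.4 m/s²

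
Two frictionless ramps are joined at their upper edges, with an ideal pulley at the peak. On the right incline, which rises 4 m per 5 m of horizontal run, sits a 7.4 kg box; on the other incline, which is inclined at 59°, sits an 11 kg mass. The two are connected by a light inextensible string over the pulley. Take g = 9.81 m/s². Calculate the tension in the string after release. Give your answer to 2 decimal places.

Resolve each weight along its own incline: the 7.4 kg mass has component 7.4 × 9.81 × sin 38.66° = 45.349 N down its slope, and the 11 kg mass has 11 × 9.81 × sin 59° = 92.497 N down its slope.
The 11 kg side's 92.497 N exceeds the other side's 45.349 N, so that mass slides down and the 7.4 kg mass slides up. Taking that direction as positive, Newton's second law for the whole system gives 92.497 − 45.349 = (7.4 + 11) a, so a = 47.148 / 18.4 = 2.5624 m/s².
For the 7.4 kg mass (up-slope positive): T − 45.349 = 7.4 × 2.5624, so T = 64.311 N.

64.31 N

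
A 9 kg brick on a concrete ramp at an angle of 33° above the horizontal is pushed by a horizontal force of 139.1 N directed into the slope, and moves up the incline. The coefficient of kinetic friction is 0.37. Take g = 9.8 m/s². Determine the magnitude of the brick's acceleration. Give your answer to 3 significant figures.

1.47 m/s²

The horizontal push has components F cos 33° = 139.1 × 0.8387 = 116.663 N up the incline and F sin 33° = 139.1 × 0.5446 = 75.754 N pressing into the surface.
The normal force is therefore N = mg cos 33° + F sin 33° = 73.973 + 75.754 = 149.727 N, and kinetic friction down the slope is μN = 0.37 × 149.727 = 55.399 N.
Along the incline: F cos 33° − mg sin 33° − μN = ma, so 116.663 − 48.034 − 55.399 = 9 a, giving a = 1.4700 m/s².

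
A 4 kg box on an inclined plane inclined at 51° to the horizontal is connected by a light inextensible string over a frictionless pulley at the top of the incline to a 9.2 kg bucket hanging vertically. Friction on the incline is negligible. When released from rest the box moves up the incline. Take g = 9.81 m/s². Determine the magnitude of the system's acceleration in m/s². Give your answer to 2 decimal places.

4.53 m/s²

For the box on the incline: the weight component along the slope is m₁g sin 51° = 4 × 9.81 × 0.7771 = 30.493 N and the normal force is N = m₁g cos 51° = 24.695 N.
Newton's second law for the box (up-slope positive): T − 30.493 = 4 a. For the hanging bucket (downward positive): 9.2 × 9.81 − T = 9.2 a.
Adding the two equations eliminates T: 59.759 = 13.2 a, so a = 4.5272 m/s².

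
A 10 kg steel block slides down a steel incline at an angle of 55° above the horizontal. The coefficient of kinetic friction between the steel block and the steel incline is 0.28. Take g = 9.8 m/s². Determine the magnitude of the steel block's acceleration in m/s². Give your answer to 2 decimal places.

Resolving the weight along the incline: the component pulling the steel block down the slope is mg sin 55° = 10 × 9.8 × 0.8192 = 80.282 N, and the normal force is N = mg cos 55° = 10 × 9.8 × 0.5736 = 56.213 N.
Kinetic friction acts up the slope with magnitude f = μN = 0.28 × 56.213 = 15.740 N.
Net force along the incline is 80.282 − 15.740 = 64.542 N, so a = 64.542 / 10 = 6.4542 m/s².

6.45 m/s²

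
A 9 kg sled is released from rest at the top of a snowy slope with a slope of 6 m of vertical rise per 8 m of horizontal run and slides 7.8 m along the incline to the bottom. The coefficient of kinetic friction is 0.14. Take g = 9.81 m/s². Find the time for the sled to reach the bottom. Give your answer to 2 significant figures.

1.8 s

The weight component along the incline is mg sin 36.87° = 52.974 N and the normal force is N = mg cos 36.87° = 70.632 N.
Friction up the slope is f = μN = 0.14 × 70.632 = 9.888 N, so the net downslope force is 52.974 − 9.888 = 43.086 N and a = 43.086 / 9 = 4.7873 m/s².
Starting from rest, L = ½at², so t = √(2L/a) = √(2 × 7.8 / 4.7873) = 1.8052 s.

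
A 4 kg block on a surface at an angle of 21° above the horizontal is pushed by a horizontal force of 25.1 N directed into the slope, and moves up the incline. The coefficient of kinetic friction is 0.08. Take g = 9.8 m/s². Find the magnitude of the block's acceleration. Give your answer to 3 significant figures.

The horizontal push has components F cos 21° = 25.1 × 0.9336 = 23.433 N up the incline and F sin 21° = 25.1 × 0.3584 = 8.996 N pressing into the surface.
The normal force is therefore N = mg cos 21° + F sin 21° = 36.597 + 8.996 = 45.593 N, and kinetic friction down the slope is μN = 0.08 × 45.593 = 3.647 N.
Along the incline: F cos 21° − mg sin 21° − μN = ma, so 23.433 − 14.049 − 3.647 = 4 a, giving a = 1.4343 m/s².

1.43 m/s²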